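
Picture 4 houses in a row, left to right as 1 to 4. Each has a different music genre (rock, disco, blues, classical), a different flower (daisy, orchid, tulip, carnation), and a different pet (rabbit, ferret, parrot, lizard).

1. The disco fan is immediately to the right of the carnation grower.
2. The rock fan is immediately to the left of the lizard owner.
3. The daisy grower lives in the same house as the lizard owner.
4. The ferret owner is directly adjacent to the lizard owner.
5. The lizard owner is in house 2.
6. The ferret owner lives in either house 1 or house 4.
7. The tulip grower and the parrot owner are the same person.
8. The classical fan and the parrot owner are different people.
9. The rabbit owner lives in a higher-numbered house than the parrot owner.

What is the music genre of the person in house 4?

classical

The lizard owner is in house 2 (clue 5).
The rock fan is in house 1 (clue 2).
Clue 3 places the daisy grower in house 2.
Clue 4: the ferret owner is in house 1.
House 4 flower: only orchid fits.
The only pet still possible for house 3 is parrot.
That leaves rabbit as the pet for house 4.
By clue 7, the tulip grower is in house 3.
So house 3 gets blues for music genre.
House 1's flower must be carnation (nothing else left).
From clue 1, the disco fan must be in house 2.
That leaves classical as the music genre for house 4.
So: house 1 = rock/carnation/ferret, house 2 = disco/daisy/lizard, house 3 = blues/tulip/parrot, house 4 = classical/orchid/rabbit.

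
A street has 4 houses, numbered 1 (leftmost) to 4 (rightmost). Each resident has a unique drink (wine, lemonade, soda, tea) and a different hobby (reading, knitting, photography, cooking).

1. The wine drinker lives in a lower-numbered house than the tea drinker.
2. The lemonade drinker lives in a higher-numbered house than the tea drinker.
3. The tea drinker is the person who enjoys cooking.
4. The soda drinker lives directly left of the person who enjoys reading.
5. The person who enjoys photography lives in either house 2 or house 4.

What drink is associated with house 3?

That leaves lemonade as the drink for house 4.
So house 1 gets knitting for hobby.
The tea drinker is narrowed to house 2 or 3; consider each.
Placing it in house 2 leads to a contradiction, so it's in house 3.
Clue 3 places the person who enjoys cooking in house 3.
The soda drinker is in house 1 (clue 4).
The person who enjoys reading is in house 2 (clue 4).
The only drink still possible for house 2 is wine.
The only hobby still possible for house 4 is photography.
So: house 1 = soda/knitting, house 2 = wine/reading, house 3 = tea/cooking, house 4 = lemonade/photography.

tea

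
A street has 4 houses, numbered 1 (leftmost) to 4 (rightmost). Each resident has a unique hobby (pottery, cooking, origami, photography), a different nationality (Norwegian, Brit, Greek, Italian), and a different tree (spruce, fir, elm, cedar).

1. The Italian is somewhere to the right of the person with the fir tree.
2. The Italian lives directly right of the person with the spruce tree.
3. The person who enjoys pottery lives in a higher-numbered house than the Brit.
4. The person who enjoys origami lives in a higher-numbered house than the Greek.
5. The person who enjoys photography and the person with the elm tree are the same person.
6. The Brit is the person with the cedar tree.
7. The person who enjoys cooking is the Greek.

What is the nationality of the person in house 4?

Italian

House 4's tree must be elm (nothing else left).
From clue 5, the person who enjoys photography must be in house 4.
The only hobby still possible for house 1 is cooking.
By clue 7, the Greek is in house 1.
Clue 3: the person who enjoys pottery is in house 3.
By clue 6, the person with the cedar tree is in house 2.
That leaves origami as the hobby for house 2.
The only nationality still possible for house 2 is Brit.
Clue 2: the Italian is in house 4.
The person with the spruce tree is in house 3 (clue 2).
House 3's nationality must be Norwegian (nothing else left).
House 1's tree must be fir (nothing else left).
So: house 1 = cooking/Greek/fir, house 2 = origami/Brit/cedar, house 3 = pottery/Norwegian/spruce, house 4 = photography/Italian/elm.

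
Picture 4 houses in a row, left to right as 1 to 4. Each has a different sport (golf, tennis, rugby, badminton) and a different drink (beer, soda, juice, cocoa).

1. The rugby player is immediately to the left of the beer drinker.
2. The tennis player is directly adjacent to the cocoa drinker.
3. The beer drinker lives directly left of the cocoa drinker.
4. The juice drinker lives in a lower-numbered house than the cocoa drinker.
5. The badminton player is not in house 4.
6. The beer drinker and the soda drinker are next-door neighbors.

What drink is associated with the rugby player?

The rugby player is narrowed to house 1 or 2; consider each.
Placing it in house 1 leads to a contradiction, so it's in house 2.
The beer drinker is in house 3 (clue 1).
The cocoa drinker is in house 4 (clue 3).
So house 1 gets juice for drink.
The only drink still possible for house 2 is soda.
Clue 2: the tennis player is in house 3.
House 1's sport must be badminton (nothing else left).
So house 4 gets golf for sport.
So: house 1 = badminton/juice, house 2 = rugby/soda, house 3 = tennis/beer, house 4 = golf/cocoa.

soda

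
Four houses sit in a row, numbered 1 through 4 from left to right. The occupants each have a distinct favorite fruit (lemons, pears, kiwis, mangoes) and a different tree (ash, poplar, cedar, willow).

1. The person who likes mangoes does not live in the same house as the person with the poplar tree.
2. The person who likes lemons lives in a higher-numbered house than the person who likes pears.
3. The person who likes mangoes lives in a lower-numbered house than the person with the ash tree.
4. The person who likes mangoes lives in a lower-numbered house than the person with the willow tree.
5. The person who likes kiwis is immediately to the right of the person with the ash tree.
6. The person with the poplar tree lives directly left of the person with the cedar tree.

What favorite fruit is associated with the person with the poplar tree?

pears

The only tree still possible for house 1 is poplar.
By clue 3, the person who likes mangoes is in house 2.
Clue 3: the person with the ash tree is in house 3.
The person who likes kiwis is in house 4 (clue 5).
Clue 6 places the person with the cedar tree in house 2.
The only favorite fruit still possible for house 1 is pears.
The only favorite fruit still possible for house 3 is lemons.
So house 4 gets willow for tree.
So: house 1 = pears/poplar, house 2 = mangoes/cedar, house 3 = lemons/ash, house 4 = kiwis/willow.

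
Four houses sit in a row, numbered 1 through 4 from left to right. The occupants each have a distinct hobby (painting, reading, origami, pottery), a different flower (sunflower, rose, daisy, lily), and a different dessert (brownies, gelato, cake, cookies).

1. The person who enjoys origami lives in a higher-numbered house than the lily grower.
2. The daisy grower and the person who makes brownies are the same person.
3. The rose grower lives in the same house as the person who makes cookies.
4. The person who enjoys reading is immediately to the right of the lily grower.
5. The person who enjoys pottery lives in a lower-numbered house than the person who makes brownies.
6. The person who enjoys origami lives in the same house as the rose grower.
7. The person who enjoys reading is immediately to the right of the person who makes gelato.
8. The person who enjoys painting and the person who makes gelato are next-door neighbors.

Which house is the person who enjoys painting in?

The person who enjoys origami is narrowed to house 2 or 3 or 4; consider each.
Placing it in house 2 and house 3 leads to a contradiction, so it's in house 4.
By clue 6, the rose grower is in house 4.
Clue 3 places the person who makes cookies in house 4.
The person who enjoys pottery is narrowed to house 1 or 2; consider each.
Placing it in house 1 leads to a contradiction, so it's in house 2.
The person who makes brownies is in house 3 (clue 5).
House 1 hobby: only painting fits.
The only hobby still possible for house 3 is reading.
Clue 2 places the daisy grower in house 3.
From clue 4, the lily grower must be in house 2.
From clue 7, the person who makes gelato must be in house 2.
So house 1 gets sunflower for flower.
House 1's dessert must be cake (nothing else left).
So: house 1 = painting/sunflower/cake, house 2 = pottery/lily/gelato, house 3 = reading/daisy/brownies, house 4 = origami/rose/cookies.

1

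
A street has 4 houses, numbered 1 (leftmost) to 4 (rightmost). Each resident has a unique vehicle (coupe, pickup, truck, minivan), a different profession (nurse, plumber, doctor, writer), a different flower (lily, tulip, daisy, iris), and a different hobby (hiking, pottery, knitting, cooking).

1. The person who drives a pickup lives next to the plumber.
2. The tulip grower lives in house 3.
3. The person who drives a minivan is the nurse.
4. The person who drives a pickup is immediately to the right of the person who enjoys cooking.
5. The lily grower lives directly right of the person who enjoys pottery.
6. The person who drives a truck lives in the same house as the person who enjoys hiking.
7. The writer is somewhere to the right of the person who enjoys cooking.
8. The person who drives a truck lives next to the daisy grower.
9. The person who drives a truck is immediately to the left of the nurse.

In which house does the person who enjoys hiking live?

From clue 2, the tulip grower must be in house 3.
House 4 hobby: only knitting fits.
The lily grower is narrowed to house 2 or 4; consider each.
Placing it in house 2 leads to a contradiction, so it's in house 4.
The person who enjoys pottery is in house 3 (clue 5).
House 4's vehicle must be coupe (nothing else left).
That leaves truck as the vehicle for house 1.
Clue 6: the person who enjoys hiking is in house 1.
By clue 8, the daisy grower is in house 2.
The nurse is in house 2 (clue 9).
House 1's flower must be iris (nothing else left).
The only hobby still possible for house 2 is cooking.
From clue 3, the person who drives a minivan must be in house 2.
The person who drives a pickup is in house 3 (clue 4).
The plumber is in house 4 (clue 1).
That leaves doctor as the profession for house 1.
That leaves writer as the profession for house 3.
So: house 1 = truck/doctor/iris/hiking, house 2 = minivan/nurse/daisy/cooking, house 3 = pickup/writer/tulip/pottery, house 4 = coupe/plumber/lily/knitting.

1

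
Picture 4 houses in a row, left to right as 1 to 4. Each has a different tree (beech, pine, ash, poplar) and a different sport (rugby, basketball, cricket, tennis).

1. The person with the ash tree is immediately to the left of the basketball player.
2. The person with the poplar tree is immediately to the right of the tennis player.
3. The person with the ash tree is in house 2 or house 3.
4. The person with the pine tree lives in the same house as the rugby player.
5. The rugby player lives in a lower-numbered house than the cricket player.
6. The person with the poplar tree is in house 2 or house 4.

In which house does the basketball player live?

4

The person with the ash tree is narrowed to house 2 or 3; consider each.
Placing it in house 2 leads to a contradiction, so it's in house 3.
Clue 1 places the basketball player in house 4.
The person with the pine tree is narrowed to house 1 or 2; consider each.
Placing it in house 2 leads to a contradiction, so it's in house 1.
From clue 4, the rugby player must be in house 1.
That leaves cricket as the sport for house 2.
House 3's sport must be tennis (nothing else left).
By clue 2, the person with the poplar tree is in house 4.
That leaves beech as the tree for house 2.
So: house 1 = pine/rugby, house 2 = beech/cricket, house 3 = ash/tennis, house 4 = poplar/basketball.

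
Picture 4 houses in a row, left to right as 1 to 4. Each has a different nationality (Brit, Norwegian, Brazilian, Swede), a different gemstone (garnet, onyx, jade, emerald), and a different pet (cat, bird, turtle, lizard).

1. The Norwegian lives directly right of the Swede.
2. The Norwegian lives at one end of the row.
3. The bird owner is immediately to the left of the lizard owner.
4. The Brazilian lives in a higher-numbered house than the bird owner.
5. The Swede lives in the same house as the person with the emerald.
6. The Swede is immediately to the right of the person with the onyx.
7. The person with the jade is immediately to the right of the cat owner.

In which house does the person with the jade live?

Clue 2: the Norwegian is in house 4.
House 1's nationality must be Brit (nothing else left).
From clue 1, the Swede must be in house 3.
By clue 5, the person with the emerald is in house 3.
Clue 6 places the person with the onyx in house 2.
So house 2 gets Brazilian for nationality.
So house 1 gets garnet for gemstone.
That leaves jade as the gemstone for house 4.
From clue 4, the bird owner must be in house 1.
The cat owner is in house 3 (clue 7).
That leaves lizard as the pet for house 2.
That leaves turtle as the pet for house 4.
So: house 1 = Brit/garnet/bird, house 2 = Brazilian/onyx/lizard, house 3 = Swede/emerald/cat, house 4 = Norwegian/jade/turtle.

4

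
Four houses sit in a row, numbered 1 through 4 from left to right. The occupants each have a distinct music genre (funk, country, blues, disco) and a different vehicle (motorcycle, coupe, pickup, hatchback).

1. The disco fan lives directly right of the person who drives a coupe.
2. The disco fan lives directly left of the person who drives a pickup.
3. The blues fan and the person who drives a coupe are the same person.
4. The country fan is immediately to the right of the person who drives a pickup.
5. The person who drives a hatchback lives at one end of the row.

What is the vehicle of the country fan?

By clue 4, the country fan is in house 4.
From clue 4, the person who drives a pickup must be in house 3.
From clue 2, the disco fan must be in house 2.
So house 3 gets funk for music genre.
Clue 1 places the person who drives a coupe in house 1.
That leaves blues as the music genre for house 1.
The only vehicle still possible for house 2 is motorcycle.
So house 4 gets hatchback for vehicle.
So: house 1 = blues/coupe, house 2 = disco/motorcycle, house 3 = funk/pickup, house 4 = country/hatchback.

hatchback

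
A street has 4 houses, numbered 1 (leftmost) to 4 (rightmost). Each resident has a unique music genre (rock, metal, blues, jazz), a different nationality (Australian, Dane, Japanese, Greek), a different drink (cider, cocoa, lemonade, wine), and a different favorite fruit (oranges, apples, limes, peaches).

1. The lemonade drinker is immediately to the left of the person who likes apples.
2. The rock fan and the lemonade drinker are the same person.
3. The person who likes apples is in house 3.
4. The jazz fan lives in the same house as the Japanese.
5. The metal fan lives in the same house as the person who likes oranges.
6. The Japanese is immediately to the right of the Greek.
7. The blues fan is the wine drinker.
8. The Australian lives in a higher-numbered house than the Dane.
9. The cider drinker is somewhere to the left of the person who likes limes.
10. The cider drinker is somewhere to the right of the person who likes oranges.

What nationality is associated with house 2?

Clue 3 places the person who likes apples in house 3.
The lemonade drinker is in house 2 (clue 1).
Clue 2: the rock fan is in house 2.
From clue 9, the person who likes limes must be in house 4.
The only music genre still possible for house 1 is metal.
The person who likes oranges is in house 1 (clue 5).
House 1's nationality must be Dane (nothing else left).
The only drink still possible for house 1 is cocoa.
House 3's drink must be cider (nothing else left).
So house 4 gets wine for drink.
That leaves peaches as the favorite fruit for house 2.
Clue 7 places the blues fan in house 4.
House 3's music genre must be jazz (nothing else left).
From clue 4, the Japanese must be in house 3.
Clue 6: the Greek is in house 2.
That leaves Australian as the nationality for house 4.
So: house 1 = metal/Dane/cocoa/oranges, house 2 = rock/Greek/lemonade/peaches, house 3 = jazz/Japanese/cider/apples, house 4 = blues/Australian/wine/limes.

Greek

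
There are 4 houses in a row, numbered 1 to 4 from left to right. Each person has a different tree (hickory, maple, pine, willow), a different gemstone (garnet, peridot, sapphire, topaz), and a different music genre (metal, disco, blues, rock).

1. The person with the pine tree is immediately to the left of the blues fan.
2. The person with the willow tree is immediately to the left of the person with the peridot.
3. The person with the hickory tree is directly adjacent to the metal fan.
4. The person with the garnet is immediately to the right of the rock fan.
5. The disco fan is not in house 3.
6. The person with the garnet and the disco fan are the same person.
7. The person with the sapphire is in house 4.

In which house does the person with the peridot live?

The person with the sapphire is in house 4 (clue 7).
That leaves topaz as the gemstone for house 1.
House 3 gemstone: only peridot fits.
From clue 2, the person with the willow tree must be in house 2.
Clue 4: the rock fan is in house 1.
The disco fan is in house 2 (clue 6).
House 2 gemstone: only garnet fits.
By clue 1, the person with the pine tree is in house 3.
The blues fan is in house 4 (clue 1).
House 1 tree: only maple fits.
House 4 tree: only hickory fits.
That leaves metal as the music genre for house 3.
So: house 1 = maple/topaz/rock, house 2 = willow/garnet/disco, house 3 = pine/peridot/metal, house 4 = hickory/sapphire/blues.

3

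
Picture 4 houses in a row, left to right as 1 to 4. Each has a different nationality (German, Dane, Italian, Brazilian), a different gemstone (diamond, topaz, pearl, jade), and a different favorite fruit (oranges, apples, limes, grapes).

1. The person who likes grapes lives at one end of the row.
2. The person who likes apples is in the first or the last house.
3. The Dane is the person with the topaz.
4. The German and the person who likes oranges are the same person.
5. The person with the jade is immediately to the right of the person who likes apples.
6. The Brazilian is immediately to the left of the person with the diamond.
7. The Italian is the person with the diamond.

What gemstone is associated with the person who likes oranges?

By clue 5, the person with the jade is in house 2.
From clue 5, the person who likes apples must be in house 1.
House 4 favorite fruit: only grapes fits.
The only nationality still possible for house 1 is Dane.
That leaves Italian as the nationality for house 4.
By clue 3, the person with the topaz is in house 1.
From clue 7, the person with the diamond must be in house 4.
The only gemstone still possible for house 3 is pearl.
The Brazilian is in house 3 (clue 6).
That leaves German as the nationality for house 2.
Clue 4: the person who likes oranges is in house 2.
That leaves limes as the favorite fruit for house 3.
So: house 1 = Dane/topaz/apples, house 2 = German/jade/oranges, house 3 = Brazilian/pearl/limes, house 4 = Italian/diamond/grapes.

jade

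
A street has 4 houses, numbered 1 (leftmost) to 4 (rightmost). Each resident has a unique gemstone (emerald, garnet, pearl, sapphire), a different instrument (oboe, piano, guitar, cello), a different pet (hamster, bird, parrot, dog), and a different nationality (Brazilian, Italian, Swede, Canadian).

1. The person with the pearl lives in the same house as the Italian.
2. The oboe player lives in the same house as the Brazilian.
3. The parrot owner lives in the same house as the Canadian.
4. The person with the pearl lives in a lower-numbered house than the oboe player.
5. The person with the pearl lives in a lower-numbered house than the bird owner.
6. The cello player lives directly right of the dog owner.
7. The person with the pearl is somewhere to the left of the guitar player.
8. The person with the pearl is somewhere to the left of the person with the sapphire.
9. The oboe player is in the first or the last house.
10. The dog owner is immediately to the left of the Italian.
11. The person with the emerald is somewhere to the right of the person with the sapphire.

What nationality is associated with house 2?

Italian

Clue 9 places the oboe player in house 4.
That leaves piano as the instrument for house 1.
By clue 2, the Brazilian is in house 4.
By clue 7, the person with the pearl is in house 2.
From clue 7, the guitar player must be in house 3.
From clue 8, the person with the sapphire must be in house 3.
Clue 11: the person with the emerald is in house 4.
So house 1 gets garnet for gemstone.
House 2's instrument must be cello (nothing else left).
From clue 1, the Italian must be in house 2.
Clue 6: the dog owner is in house 1.
Clue 3: the parrot owner is in house 3.
By clue 3, the Canadian is in house 3.
So house 2 gets hamster for pet.
The only pet still possible for house 4 is bird.
House 1 nationality: only Swede fits.
So: house 1 = garnet/piano/dog/Swede, house 2 = pearl/cello/hamster/Italian, house 3 = sapphire/guitar/parrot/Canadian, house 4 = emerald/oboe/bird/Brazilian.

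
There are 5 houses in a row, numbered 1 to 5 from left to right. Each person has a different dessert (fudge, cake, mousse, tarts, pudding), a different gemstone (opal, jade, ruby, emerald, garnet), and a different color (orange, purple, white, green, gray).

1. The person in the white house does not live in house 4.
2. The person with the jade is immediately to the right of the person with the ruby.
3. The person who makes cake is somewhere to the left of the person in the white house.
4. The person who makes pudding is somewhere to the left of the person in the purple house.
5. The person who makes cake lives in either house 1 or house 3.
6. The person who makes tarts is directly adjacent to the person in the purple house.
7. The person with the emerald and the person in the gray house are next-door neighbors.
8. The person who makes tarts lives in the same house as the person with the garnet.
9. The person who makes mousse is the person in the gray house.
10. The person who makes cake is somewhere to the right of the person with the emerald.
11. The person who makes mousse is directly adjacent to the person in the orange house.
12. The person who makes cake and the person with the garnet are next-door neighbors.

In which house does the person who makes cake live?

The person who makes cake is in house 3 (clue 10).
Clue 3: the person in the white house is in house 5.
The only dessert still possible for house 5 is fudge.
Clue 6 places the person in the purple house in house 3.
House 4's dessert must be tarts (nothing else left).
House 4's color must be green (nothing else left).
Clue 8 places the person with the garnet in house 4.
House 5's gemstone must be opal (nothing else left).
The only gemstone still possible for house 3 is jade.
From clue 2, the person with the ruby must be in house 2.
That leaves emerald as the gemstone for house 1.
By clue 7, the person in the gray house is in house 2.
Clue 9 places the person who makes mousse in house 2.
From clue 11, the person in the orange house must be in house 1.
House 1 dessert: only pudding fits.
So: house 1 = pudding/emerald/orange, house 2 = mousse/ruby/gray, house 3 = cake/jade/purple, house 4 = tarts/garnet/green, house 5 = fudge/opal/white.

3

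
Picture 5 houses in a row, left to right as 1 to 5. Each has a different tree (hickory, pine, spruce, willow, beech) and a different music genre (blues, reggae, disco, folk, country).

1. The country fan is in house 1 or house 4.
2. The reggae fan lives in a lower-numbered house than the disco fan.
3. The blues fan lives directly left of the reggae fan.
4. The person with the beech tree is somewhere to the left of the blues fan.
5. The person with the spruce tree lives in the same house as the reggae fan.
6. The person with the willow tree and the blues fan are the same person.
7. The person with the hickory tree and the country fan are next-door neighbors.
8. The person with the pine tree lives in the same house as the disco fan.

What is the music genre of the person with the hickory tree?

folk

House 1 tree: only beech fits.
The person with the pine tree is narrowed to house 4 or 5; consider each.
Placing it in house 4 leads to a contradiction, so it's in house 5.
The disco fan is in house 5 (clue 8).
House 4 tree: only spruce fits.
From clue 5, the reggae fan must be in house 4.
So house 1 gets country for music genre.
The blues fan is in house 3 (clue 3).
Clue 6: the person with the willow tree is in house 3.
From clue 7, the person with the hickory tree must be in house 2.
That leaves folk as the music genre for house 2.
So: house 1 = beech/country, house 2 = hickory/folk, house 3 = willow/blues, house 4 = spruce/reggae, house 5 = pine/disco.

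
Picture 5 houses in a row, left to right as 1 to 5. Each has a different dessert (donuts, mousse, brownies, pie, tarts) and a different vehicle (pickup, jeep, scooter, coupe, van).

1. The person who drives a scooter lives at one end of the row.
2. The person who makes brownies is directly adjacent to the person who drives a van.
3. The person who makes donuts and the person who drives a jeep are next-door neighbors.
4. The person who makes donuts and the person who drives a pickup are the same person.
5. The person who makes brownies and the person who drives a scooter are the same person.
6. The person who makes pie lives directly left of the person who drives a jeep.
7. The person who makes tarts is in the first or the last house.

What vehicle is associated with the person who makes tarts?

coupe

The person who makes brownies is narrowed to house 1 or 5; consider each.
Placing it in house 5 leads to a contradiction, so it's in house 1.
The person who drives a van is in house 2 (clue 2).
From clue 5, the person who drives a scooter must be in house 1.
The only dessert still possible for house 5 is tarts.
The person who makes donuts is narrowed to house 3 or 4; consider each.
Placing it in house 3 leads to a contradiction, so it's in house 4.
The person who drives a pickup is in house 4 (clue 4).
House 2 dessert: only pie fits.
So house 3 gets mousse for dessert.
Clue 6 places the person who drives a jeep in house 3.
House 5's vehicle must be coupe (nothing else left).
So: house 1 = brownies/scooter, house 2 = pie/van, house 3 = mousse/jeep, house 4 = donuts/pickup, house 5 = tarts/coupe.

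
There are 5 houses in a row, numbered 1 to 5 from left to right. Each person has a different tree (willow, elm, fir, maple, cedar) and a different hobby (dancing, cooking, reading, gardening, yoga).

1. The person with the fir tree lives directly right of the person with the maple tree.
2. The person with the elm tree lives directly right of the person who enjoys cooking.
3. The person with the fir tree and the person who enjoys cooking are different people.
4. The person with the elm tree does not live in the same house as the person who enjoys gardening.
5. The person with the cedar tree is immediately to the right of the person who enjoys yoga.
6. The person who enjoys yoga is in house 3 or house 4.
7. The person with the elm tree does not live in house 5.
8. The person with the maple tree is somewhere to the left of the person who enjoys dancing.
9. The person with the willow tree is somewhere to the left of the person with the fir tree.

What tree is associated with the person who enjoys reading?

elm

The person with the cedar tree is narrowed to house 4 or 5; consider each.
Placing it in house 4 leads to a contradiction, so it's in house 5.
Clue 5: the person who enjoys yoga is in house 4.
The person with the elm tree is narrowed to house 2 or 3 or 4; consider each.
Placing it in house 3 and house 4 leads to a contradiction, so it's in house 2.
Clue 2 places the person who enjoys cooking in house 1.
So house 4 gets fir for tree.
Clue 1 places the person with the maple tree in house 3.
By clue 8, the person who enjoys dancing is in house 5.
So house 1 gets willow for tree.
The only hobby still possible for house 2 is reading.
House 3's hobby must be gardening (nothing else left).
So: house 1 = willow/cooking, house 2 = elm/reading, house 3 = maple/gardening, house 4 = fir/yoga, house 5 = cedar/dancing.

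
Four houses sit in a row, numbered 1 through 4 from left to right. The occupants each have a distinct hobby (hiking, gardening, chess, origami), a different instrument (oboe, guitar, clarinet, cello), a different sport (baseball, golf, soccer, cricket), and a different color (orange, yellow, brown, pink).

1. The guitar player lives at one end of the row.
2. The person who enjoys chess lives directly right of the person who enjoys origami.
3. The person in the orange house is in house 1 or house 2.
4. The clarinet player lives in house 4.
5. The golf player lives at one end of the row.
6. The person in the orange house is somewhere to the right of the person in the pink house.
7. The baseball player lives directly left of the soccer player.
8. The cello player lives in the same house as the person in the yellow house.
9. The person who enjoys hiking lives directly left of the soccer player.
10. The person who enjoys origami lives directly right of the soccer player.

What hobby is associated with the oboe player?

gardening

The clarinet player is in house 4 (clue 4).
Clue 6 places the person in the orange house in house 2.
From clue 6, the person in the pink house must be in house 1.
Clue 10 places the person who enjoys origami in house 3.
Clue 10: the soccer player is in house 2.
Clue 2: the person who enjoys chess is in house 4.
From clue 7, the baseball player must be in house 1.
Clue 8: the cello player is in house 3.
The person in the yellow house is in house 3 (clue 8).
By clue 9, the person who enjoys hiking is in house 1.
House 2 hobby: only gardening fits.
That leaves guitar as the instrument for house 1.
The only instrument still possible for house 2 is oboe.
So house 3 gets cricket for sport.
House 4's sport must be golf (nothing else left).
House 4's color must be brown (nothing else left).
So: house 1 = hiking/guitar/baseball/pink, house 2 = gardening/oboe/soccer/orange, house 3 = origami/cello/cricket/yellow, house 4 = chess/clarinet/golf/brown.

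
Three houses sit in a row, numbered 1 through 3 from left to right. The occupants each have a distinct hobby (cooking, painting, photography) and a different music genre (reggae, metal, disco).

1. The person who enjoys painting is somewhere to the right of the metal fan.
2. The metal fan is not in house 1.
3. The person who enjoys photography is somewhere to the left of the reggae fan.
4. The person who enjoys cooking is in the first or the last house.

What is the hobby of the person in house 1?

Clue 2: the metal fan is in house 2.
That leaves disco as the music genre for house 1.
House 3's music genre must be reggae (nothing else left).
Clue 1: the person who enjoys painting is in house 3.
House 2 hobby: only photography fits.
The only hobby still possible for house 1 is cooking.
So: house 1 = cooking/disco, house 2 = photography/metal, house 3 = painting/reggae.

cooking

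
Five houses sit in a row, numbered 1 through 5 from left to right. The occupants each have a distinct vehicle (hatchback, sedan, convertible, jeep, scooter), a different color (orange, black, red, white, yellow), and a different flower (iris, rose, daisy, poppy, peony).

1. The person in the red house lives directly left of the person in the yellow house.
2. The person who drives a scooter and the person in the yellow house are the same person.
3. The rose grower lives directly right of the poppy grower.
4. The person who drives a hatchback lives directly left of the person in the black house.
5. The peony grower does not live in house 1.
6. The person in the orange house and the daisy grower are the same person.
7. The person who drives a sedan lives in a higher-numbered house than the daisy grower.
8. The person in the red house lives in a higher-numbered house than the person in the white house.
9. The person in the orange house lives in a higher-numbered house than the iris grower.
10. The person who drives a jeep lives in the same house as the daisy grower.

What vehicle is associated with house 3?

So house 1 gets white for color.
The person who drives a jeep is narrowed to house 2 or 3 or 4; consider each.
Placing it in house 2 and house 4 leads to a contradiction, so it's in house 3.
By clue 10, the daisy grower is in house 3.
The person in the orange house is in house 3 (clue 6).
By clue 1, the person in the red house is in house 4.
The person in the yellow house is in house 5 (clue 1).
From clue 2, the person who drives a scooter must be in house 5.
That leaves convertible as the vehicle for house 2.
House 2's color must be black (nothing else left).
From clue 4, the person who drives a hatchback must be in house 1.
That leaves sedan as the vehicle for house 4.
The iris grower is narrowed to house 1 or 2; consider each.
Placing it in house 2 leads to a contradiction, so it's in house 1.
So house 4 gets poppy for flower.
By clue 3, the rose grower is in house 5.
So house 2 gets peony for flower.
So: house 1 = hatchback/white/iris, house 2 = convertible/black/peony, house 3 = jeep/orange/daisy, house 4 = sedan/red/poppy, house 5 = scooter/yellow/rose.

jeep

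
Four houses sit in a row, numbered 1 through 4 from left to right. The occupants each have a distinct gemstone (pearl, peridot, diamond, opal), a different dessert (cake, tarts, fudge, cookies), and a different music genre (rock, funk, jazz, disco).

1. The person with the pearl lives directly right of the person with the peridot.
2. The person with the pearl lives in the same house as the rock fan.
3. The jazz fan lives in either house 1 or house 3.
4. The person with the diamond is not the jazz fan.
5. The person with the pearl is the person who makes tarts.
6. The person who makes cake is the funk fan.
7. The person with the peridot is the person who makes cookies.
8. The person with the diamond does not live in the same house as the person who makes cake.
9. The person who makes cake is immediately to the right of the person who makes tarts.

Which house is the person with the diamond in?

The person with the pearl is narrowed to house 2 or 3; consider each.
Placing it in house 3 leads to a contradiction, so it's in house 2.
Clue 1 places the person with the peridot in house 1.
By clue 2, the rock fan is in house 2.
From clue 5, the person who makes tarts must be in house 2.
From clue 7, the person who makes cookies must be in house 1.
By clue 9, the person who makes cake is in house 3.
House 4 dessert: only fudge fits.
Clue 6 places the funk fan in house 3.
Clue 8: the person with the diamond is in house 4.
House 3 gemstone: only opal fits.
House 1 music genre: only jazz fits.
That leaves disco as the music genre for house 4.
So: house 1 = peridot/cookies/jazz, house 2 = pearl/tarts/rock, house 3 = opal/cake/funk, house 4 = diamond/fudge/disco.

4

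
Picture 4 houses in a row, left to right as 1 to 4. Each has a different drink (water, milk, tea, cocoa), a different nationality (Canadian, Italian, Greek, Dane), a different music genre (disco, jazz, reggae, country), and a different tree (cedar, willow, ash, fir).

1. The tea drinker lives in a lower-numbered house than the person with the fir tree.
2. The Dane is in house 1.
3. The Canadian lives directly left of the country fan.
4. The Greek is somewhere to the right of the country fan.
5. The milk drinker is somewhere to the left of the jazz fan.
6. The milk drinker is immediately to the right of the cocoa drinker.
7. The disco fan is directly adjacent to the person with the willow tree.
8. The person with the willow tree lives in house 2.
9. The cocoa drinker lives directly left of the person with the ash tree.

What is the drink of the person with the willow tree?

Clue 2: the Dane is in house 1.
Clue 8: the person with the willow tree is in house 2.
House 4 drink: only water fits.
So house 1 gets cedar for tree.
House 3 tree: only ash fits.
House 4 tree: only fir fits.
The Canadian is in house 2 (clue 3).
From clue 3, the country fan must be in house 3.
From clue 4, the Greek must be in house 4.
By clue 9, the cocoa drinker is in house 2.
That leaves tea as the drink for house 1.
House 3 drink: only milk fits.
House 3's nationality must be Italian (nothing else left).
The only music genre still possible for house 2 is reggae.
House 4's music genre must be jazz (nothing else left).
House 1's music genre must be disco (nothing else left).
So: house 1 = tea/Dane/disco/cedar, house 2 = cocoa/Canadian/reggae/willow, house 3 = milk/Italian/country/ash, house 4 = water/Greek/jazz/fir.

cocoa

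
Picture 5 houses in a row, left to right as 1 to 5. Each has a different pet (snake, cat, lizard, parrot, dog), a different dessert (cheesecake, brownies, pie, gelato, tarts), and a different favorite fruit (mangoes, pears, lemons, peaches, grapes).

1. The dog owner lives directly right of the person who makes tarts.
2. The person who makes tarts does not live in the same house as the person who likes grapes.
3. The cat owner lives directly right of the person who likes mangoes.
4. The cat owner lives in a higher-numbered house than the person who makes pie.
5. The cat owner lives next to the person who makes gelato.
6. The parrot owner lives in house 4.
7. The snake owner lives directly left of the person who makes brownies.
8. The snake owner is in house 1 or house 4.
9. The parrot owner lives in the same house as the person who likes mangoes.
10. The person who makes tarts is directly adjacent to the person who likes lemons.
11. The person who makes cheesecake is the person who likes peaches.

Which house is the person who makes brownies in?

From clue 6, the parrot owner must be in house 4.
By clue 9, the person who likes mangoes is in house 4.
The cat owner is in house 5 (clue 3).
By clue 5, the person who makes gelato is in house 4.
Clue 7 places the person who makes brownies in house 2.
The only pet still possible for house 1 is snake.
House 1 dessert: only tarts fits.
So house 5 gets cheesecake for dessert.
By clue 1, the dog owner is in house 2.
From clue 10, the person who likes lemons must be in house 2.
The person who likes peaches is in house 5 (clue 11).
That leaves lizard as the pet for house 3.
So house 3 gets pie for dessert.
House 1 favorite fruit: only pears fits.
So house 3 gets grapes for favorite fruit.
So: house 1 = snake/tarts/pears, house 2 = dog/brownies/lemons, house 3 = lizard/pie/grapes, house 4 = parrot/gelato/mangoes, house 5 = cat/cheesecake/peaches.

2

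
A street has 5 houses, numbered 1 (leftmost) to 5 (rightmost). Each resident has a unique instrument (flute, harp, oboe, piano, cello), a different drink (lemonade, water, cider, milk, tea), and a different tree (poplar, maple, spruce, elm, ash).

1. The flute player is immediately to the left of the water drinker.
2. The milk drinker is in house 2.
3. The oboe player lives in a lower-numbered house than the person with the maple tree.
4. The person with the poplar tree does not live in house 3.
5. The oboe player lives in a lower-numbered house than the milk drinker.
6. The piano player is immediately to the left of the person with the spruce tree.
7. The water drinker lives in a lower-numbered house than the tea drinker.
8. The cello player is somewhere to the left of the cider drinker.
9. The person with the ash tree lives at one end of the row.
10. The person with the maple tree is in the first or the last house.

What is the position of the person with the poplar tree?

2

The milk drinker is in house 2 (clue 2).
By clue 5, the oboe player is in house 1.
Clue 10 places the person with the maple tree in house 5.
So house 5 gets harp for instrument.
So house 1 gets lemonade for drink.
House 1's tree must be ash (nothing else left).
House 4's instrument must be cello (nothing else left).
From clue 8, the cider drinker must be in house 5.
So house 3 gets water for drink.
House 4's drink must be tea (nothing else left).
By clue 1, the flute player is in house 2.
The only instrument still possible for house 3 is piano.
Clue 6 places the person with the spruce tree in house 4.
The only tree still possible for house 3 is elm.
That leaves poplar as the tree for house 2.
So: house 1 = oboe/lemonade/ash, house 2 = flute/milk/poplar, house 3 = piano/water/elm, house 4 = cello/tea/spruce, house 5 = harp/cider/maple.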